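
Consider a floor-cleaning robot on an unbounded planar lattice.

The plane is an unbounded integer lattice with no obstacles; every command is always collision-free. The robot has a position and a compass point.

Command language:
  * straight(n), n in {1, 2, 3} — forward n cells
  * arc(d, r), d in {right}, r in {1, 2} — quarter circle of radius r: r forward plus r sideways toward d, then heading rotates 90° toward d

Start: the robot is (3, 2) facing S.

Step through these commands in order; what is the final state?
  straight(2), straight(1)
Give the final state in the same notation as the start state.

from: (3, 2) facing S
1. straight(2) → (3, 0) facing S
2. straight(1) → (3, -1) facing S

(3, -1) facing S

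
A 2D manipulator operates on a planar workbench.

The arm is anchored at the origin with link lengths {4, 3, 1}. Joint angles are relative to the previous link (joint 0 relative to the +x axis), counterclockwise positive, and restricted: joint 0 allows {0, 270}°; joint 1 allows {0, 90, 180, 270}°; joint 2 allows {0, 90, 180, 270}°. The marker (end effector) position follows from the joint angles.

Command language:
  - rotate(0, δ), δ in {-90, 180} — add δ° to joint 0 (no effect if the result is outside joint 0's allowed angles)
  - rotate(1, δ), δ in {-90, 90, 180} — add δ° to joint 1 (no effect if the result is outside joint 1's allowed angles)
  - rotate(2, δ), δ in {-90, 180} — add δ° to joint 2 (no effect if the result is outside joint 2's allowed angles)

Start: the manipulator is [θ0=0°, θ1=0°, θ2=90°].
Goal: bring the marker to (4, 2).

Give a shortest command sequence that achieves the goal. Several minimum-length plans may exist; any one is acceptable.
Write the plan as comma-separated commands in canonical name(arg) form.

rotate(2, -90), rotate(2, 180), rotate(1, 90)

from: [θ0=0°, θ1=0°, θ2=90°]
step 1 (rotate(2, -90)): [θ0=0°, θ1=0°, θ2=0°]
step 2 (rotate(2, 180)): [θ0=0°, θ1=0°, θ2=180°]
step 3 (rotate(1, 90)): [θ0=0°, θ1=90°, θ2=180°]
no 2-step plan works, so 3 is optimal.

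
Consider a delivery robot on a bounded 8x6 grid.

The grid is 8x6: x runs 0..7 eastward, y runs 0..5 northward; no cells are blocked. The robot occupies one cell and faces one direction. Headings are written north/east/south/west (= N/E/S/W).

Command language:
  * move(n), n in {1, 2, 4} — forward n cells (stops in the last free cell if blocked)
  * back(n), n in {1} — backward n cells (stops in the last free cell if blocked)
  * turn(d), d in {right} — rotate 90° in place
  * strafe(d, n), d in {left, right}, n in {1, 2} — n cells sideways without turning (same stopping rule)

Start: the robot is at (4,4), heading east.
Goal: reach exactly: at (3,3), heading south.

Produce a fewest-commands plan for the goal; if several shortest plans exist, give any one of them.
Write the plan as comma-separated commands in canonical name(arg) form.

turn(right), move(1), strafe(right, 1)

from: at (4,4), heading east
step 1 (turn(right)): at (4,4), heading south
step 2 (move(1)): at (4,3), heading south
step 3 (strafe(right, 1)): at (3,3), heading south
minimal: 3 command(s), checked below 3.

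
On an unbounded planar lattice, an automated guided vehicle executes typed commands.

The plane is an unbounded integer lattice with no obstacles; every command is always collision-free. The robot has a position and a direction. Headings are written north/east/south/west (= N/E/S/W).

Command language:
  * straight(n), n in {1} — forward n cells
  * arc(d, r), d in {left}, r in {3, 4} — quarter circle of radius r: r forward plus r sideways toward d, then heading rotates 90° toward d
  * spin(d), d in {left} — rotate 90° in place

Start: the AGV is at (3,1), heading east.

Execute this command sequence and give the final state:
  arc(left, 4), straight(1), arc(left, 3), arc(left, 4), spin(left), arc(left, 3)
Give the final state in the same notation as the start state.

at (3,8), heading north

begin: at (3,1), heading east
t=1 arc(left, 4) ⇒ at (7,5), heading north
t=2 straight(1) ⇒ at (7,6), heading north
t=3 arc(left, 3) ⇒ at (4,9), heading west
t=4 arc(left, 4) ⇒ at (0,5), heading south
t=5 spin(left) ⇒ at (0,5), heading east
t=6 arc(left, 3) ⇒ at (3,8), heading north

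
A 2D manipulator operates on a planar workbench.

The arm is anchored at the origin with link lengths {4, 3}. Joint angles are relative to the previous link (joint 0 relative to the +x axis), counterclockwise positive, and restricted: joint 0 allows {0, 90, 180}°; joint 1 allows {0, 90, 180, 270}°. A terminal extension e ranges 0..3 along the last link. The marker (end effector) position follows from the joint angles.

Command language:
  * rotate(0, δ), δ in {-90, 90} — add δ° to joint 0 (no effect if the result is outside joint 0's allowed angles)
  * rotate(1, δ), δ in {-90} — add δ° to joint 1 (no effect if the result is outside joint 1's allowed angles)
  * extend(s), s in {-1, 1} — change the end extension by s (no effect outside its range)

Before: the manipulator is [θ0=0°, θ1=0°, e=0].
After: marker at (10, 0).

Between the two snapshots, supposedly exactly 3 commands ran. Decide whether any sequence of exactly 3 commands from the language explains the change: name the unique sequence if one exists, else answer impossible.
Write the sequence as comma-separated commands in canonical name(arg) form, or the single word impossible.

extend(1), extend(1), extend(1)

initial: [θ0=0°, θ1=0°, e=0]
t=1 extend(1) ⇒ [θ0=0°, θ1=0°, e=1]
t=2 extend(1) ⇒ [θ0=0°, θ1=0°, e=2]
t=3 extend(1) ⇒ [θ0=0°, θ1=0°, e=3]
uniquely the one of 125 3-step routes that fits.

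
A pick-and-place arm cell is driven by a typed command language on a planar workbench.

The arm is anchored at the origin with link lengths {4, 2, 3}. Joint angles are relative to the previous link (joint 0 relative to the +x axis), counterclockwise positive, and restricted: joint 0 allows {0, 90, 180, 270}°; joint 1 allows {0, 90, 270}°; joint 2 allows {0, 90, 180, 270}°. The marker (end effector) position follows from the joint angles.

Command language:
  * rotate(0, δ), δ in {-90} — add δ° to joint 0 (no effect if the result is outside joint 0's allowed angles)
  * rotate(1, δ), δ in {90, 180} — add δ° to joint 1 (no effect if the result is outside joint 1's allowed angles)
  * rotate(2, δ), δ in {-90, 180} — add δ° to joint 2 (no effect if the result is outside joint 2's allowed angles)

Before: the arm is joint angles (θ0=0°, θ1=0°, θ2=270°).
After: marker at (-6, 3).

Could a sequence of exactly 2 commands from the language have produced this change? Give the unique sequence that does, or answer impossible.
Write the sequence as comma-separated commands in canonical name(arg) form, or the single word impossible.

begin: joint angles (θ0=0°, θ1=0°, θ2=270°)
step 1 (rotate(0, -90)): joint angles (θ0=270°, θ1=0°, θ2=270°)
step 2 (rotate(0, -90)): joint angles (θ0=180°, θ1=0°, θ2=270°)
all 25 alternatives checked — unique.

rotate(0, -90), rotate(0, -90)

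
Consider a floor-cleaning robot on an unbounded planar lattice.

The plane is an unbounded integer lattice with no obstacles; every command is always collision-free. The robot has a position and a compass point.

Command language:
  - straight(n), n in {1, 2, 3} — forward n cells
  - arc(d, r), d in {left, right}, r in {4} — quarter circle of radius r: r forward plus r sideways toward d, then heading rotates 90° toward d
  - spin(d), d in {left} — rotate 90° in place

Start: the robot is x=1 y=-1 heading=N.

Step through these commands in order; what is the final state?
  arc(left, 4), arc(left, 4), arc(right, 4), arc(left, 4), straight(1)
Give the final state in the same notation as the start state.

initial: x=1 y=-1 heading=N
step 1 (arc(left, 4)): x=-3 y=3 heading=W
step 2 (arc(left, 4)): x=-7 y=-1 heading=S
step 3 (arc(right, 4)): x=-11 y=-5 heading=W
step 4 (arc(left, 4)): x=-15 y=-9 heading=S
step 5 (straight(1)): x=-15 y=-10 heading=S

x=-15 y=-10 heading=S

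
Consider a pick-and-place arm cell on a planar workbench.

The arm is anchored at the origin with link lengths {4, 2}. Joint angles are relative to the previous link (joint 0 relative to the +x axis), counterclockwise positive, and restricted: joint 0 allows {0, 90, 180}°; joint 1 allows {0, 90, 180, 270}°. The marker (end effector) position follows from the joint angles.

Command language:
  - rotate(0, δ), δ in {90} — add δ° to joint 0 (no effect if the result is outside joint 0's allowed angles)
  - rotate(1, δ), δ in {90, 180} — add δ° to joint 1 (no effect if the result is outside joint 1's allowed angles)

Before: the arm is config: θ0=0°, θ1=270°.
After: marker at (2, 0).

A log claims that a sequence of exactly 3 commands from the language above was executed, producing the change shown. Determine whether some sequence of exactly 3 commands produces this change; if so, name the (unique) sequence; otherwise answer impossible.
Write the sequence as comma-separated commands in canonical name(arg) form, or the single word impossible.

from: config: θ0=0°, θ1=270°
1. rotate(1, 90) → config: θ0=0°, θ1=0°
2. rotate(1, 90) → config: θ0=0°, θ1=90°
3. rotate(1, 90) → config: θ0=0°, θ1=180°
no rival 3-sequence matches.

rotate(1, 90), rotate(1, 90), rotate(1, 90)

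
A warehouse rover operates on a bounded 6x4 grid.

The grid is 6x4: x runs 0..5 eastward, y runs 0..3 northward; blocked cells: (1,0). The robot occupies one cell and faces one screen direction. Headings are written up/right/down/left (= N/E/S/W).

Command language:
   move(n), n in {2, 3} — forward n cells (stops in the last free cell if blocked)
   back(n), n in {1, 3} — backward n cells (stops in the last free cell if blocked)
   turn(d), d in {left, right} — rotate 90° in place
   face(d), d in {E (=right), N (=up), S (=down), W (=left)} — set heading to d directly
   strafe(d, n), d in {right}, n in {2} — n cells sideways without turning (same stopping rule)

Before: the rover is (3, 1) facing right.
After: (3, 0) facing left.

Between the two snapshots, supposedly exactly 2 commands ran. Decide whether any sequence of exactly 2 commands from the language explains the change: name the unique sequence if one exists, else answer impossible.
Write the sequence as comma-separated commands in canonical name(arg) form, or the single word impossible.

strafe(right, 2), face(W)

key: strafe(right, 2) runs into the grid edge before its full distance
start: (3, 1) facing right
t=1 strafe(right, 2) ⇒ (3, 0) facing right
t=2 face(W) ⇒ (3, 0) facing left
uniquely the one of 121 2-step routes that fits.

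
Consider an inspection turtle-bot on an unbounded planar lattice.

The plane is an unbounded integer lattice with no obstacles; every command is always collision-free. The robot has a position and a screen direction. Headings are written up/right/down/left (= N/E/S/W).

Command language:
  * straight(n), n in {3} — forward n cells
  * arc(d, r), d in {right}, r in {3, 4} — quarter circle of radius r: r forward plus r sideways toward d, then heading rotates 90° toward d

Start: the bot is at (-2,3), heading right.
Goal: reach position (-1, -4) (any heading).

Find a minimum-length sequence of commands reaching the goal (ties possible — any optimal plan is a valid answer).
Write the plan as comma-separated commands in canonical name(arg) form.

arc(right, 4), arc(right, 3)

from: at (-2,3), heading right
1. arc(right, 4) → at (2,-1), heading down
2. arc(right, 3) → at (-1,-4), heading left
shorter routes all fall short; 2 is best.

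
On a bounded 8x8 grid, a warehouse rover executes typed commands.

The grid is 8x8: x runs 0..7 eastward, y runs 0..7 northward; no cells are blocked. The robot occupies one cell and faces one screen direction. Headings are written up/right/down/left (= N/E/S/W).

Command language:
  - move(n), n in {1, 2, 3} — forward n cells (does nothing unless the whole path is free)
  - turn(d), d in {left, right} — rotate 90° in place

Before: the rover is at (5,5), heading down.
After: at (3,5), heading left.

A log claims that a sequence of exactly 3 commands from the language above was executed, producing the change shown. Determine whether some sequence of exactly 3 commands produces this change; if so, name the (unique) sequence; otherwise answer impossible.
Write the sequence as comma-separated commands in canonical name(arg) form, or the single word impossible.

turn(right), move(1), move(1)

key: cell and facing (now W) both changed — the 3 commands mix motion and turning
from: at (5,5), heading down
step 1 (turn(right)): at (5,5), heading left
step 2 (move(1)): at (4,5), heading left
step 3 (move(1)): at (3,5), heading left
no other 3-command option fits: unique.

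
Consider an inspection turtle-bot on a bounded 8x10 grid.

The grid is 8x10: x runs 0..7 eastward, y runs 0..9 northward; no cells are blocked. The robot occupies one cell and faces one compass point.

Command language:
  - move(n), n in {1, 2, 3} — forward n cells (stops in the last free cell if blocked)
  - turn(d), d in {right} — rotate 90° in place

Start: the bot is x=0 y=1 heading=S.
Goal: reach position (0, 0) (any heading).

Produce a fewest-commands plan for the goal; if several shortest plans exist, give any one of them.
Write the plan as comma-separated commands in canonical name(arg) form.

move(2)

initial: x=0 y=1 heading=S
step 1 (move(2)): x=0 y=0 heading=S
no 0-step plan works, so 1 is optimal.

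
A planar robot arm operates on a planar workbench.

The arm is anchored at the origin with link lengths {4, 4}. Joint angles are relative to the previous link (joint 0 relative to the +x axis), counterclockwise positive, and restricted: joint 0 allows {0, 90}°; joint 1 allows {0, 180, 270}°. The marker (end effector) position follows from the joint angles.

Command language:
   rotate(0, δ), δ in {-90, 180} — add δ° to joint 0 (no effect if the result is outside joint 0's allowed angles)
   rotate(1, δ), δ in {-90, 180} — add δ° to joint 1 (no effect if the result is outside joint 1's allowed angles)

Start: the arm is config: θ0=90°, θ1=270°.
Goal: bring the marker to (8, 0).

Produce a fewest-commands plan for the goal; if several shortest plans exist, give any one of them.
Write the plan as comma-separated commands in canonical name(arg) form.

initial: config: θ0=90°, θ1=270°
t=1 rotate(0, -90) ⇒ config: θ0=0°, θ1=270°
t=2 rotate(1, -90) ⇒ config: θ0=0°, θ1=180°
t=3 rotate(1, 180) ⇒ config: θ0=0°, θ1=0°
shorter routes all fall short; 3 is best.

rotate(0, -90), rotate(1, -90), rotate(1, 180)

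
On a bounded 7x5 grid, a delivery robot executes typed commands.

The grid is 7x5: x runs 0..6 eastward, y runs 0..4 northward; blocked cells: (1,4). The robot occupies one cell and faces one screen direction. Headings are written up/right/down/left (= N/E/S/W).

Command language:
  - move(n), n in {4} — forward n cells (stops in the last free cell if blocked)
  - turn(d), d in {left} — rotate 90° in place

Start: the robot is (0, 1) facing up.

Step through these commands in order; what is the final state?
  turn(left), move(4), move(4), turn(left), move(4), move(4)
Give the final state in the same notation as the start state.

from: (0, 1) facing up
step 1 (turn(left)): (0, 1) facing left
step 2 (move(4)): (0, 1) facing left
step 3 (move(4)): (0, 1) facing left
step 4 (turn(left)): (0, 1) facing down
step 5 (move(4)): (0, 0) facing down
step 6 (move(4)): (0, 0) facing down

(0, 0) facing down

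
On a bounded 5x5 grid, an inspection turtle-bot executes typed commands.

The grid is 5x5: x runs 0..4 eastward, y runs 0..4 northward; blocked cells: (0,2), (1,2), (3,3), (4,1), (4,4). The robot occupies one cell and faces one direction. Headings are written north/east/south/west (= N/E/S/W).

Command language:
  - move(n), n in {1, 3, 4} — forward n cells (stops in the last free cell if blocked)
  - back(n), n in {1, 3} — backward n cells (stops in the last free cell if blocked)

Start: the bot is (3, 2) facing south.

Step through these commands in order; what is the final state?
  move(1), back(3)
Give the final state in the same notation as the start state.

(3, 2) facing south

begin: (3, 2) facing south
step 1 (move(1)): (3, 1) facing south
step 2 (back(3)): (3, 2) facing south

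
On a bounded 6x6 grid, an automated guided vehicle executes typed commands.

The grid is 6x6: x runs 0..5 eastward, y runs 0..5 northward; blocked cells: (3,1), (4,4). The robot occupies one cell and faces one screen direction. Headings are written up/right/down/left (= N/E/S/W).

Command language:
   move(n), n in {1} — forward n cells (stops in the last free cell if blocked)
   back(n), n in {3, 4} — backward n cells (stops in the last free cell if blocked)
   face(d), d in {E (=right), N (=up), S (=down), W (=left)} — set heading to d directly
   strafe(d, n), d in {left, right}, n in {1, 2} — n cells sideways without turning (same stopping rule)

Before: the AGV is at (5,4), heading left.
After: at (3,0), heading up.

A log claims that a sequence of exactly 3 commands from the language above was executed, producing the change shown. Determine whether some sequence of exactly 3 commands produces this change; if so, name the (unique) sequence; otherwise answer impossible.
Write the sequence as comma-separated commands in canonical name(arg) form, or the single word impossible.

face(N), back(4), strafe(left, 2)

key: order matters: swapping face(N) and strafe(left, 2) lands elsewhere
t0: at (5,4), heading left
t=1 face(N) ⇒ at (5,4), heading up
t=2 back(4) ⇒ at (5,0), heading up
t=3 strafe(left, 2) ⇒ at (3,0), heading up
uniquely the one of 1331 3-step routes that fits.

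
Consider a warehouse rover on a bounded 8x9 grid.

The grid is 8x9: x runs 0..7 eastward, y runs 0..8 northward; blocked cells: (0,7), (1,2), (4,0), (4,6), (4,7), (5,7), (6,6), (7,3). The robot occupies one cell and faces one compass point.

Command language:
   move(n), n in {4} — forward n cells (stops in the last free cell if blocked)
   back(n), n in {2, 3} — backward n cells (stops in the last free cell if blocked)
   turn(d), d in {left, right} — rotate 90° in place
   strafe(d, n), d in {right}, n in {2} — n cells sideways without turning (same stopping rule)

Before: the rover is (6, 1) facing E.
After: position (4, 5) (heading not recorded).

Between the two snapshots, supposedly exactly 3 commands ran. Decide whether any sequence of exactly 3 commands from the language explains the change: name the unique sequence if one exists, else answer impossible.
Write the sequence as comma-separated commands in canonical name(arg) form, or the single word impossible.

back(2), turn(left), move(4)

key: running move(4) before back(2) would end elsewhere — order is forced
start: (6, 1) facing E
step 1 (back(2)): (4, 1) facing E
step 2 (turn(left)): (4, 1) facing N
step 3 (move(4)): (4, 5) facing N
all 216 alternatives checked — unique.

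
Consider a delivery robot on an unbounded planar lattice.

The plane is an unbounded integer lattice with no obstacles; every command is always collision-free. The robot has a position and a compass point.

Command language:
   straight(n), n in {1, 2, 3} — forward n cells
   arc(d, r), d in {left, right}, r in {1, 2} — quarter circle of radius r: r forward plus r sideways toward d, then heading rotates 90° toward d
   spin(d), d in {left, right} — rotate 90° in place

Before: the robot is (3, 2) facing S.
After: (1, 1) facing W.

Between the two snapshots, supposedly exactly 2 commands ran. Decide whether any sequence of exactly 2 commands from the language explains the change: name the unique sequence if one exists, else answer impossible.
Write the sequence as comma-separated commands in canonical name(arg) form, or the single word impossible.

arc(right, 1), straight(1)

key: cell and facing (now W) both changed — the 2 commands mix motion and turning
t0: (3, 2) facing S
t=1 arc(right, 1) ⇒ (2, 1) facing W
t=2 straight(1) ⇒ (1, 1) facing W
no rival 2-sequence matches.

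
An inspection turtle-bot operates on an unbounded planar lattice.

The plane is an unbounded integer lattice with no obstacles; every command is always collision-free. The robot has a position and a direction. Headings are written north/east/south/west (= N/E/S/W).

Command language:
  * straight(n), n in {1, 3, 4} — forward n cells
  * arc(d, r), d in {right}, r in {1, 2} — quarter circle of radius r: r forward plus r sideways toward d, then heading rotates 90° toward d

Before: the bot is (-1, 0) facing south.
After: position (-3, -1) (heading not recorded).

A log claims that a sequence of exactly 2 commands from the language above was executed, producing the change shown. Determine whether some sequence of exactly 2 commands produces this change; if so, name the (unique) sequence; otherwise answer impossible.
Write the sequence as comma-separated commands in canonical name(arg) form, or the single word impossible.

key: running straight(1) before arc(right, 1) would end elsewhere — order is forced
initial: (-1, 0) facing south
[1] after arc(right, 1): (-2, -1) facing west
[2] after straight(1): (-3, -1) facing west
no rival 2-sequence matches.

arc(right, 1), straight(1)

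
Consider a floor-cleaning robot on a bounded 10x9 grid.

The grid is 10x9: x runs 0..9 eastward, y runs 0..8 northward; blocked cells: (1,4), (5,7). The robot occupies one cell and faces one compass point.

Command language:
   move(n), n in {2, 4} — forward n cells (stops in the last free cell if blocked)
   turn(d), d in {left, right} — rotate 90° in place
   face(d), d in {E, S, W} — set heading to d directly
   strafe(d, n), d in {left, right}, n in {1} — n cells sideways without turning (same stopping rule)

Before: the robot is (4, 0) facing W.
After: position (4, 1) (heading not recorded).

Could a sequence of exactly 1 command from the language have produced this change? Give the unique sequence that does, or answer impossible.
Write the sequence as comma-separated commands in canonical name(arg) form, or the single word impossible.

t0: (4, 0) facing W
[1] after strafe(right, 1): (4, 1) facing W
no other 1-command option fits: unique.

strafe(right, 1)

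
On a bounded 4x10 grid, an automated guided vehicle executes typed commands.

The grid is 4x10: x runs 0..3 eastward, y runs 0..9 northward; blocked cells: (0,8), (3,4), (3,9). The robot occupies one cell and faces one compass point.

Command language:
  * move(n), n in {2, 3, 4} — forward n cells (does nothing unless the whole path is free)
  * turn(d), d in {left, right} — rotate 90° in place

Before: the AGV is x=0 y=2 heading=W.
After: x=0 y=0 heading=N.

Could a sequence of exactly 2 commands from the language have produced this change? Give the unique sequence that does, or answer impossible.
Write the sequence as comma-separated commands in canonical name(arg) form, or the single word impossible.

checked all 2-command options: none fits.

impossible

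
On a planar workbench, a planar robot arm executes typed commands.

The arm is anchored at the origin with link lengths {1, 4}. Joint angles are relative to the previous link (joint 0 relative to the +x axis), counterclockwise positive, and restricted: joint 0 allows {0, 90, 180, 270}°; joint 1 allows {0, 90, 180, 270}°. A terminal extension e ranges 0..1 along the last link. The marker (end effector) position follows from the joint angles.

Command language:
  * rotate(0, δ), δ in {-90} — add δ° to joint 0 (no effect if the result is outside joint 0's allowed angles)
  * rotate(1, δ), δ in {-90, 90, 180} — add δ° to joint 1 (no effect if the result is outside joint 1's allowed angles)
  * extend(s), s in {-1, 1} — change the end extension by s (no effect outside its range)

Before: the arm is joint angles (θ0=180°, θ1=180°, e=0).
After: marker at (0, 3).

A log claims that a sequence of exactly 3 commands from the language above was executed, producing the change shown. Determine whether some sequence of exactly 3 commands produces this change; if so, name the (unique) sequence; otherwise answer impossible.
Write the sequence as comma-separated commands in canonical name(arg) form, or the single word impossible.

rotate(0, -90), rotate(0, -90), rotate(0, -90)

begin: joint angles (θ0=180°, θ1=180°, e=0)
step 1 (rotate(0, -90)): joint angles (θ0=90°, θ1=180°, e=0)
step 2 (rotate(0, -90)): joint angles (θ0=0°, θ1=180°, e=0)
step 3 (rotate(0, -90)): joint angles (θ0=270°, θ1=180°, e=0)
no other 3-command option fits: unique.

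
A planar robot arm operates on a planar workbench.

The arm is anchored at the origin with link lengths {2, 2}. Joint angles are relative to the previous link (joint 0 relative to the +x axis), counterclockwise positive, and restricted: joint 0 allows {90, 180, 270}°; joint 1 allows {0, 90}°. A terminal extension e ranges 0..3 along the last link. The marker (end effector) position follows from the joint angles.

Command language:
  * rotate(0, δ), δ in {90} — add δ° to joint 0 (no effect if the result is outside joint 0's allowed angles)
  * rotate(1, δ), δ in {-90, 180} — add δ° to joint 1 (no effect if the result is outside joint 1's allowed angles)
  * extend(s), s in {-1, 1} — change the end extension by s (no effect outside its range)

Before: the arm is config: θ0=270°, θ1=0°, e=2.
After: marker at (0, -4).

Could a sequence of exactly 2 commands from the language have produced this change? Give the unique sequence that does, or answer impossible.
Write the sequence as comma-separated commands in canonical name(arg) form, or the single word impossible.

extend(-1), extend(-1)

from: config: θ0=270°, θ1=0°, e=2
[1] after extend(-1): config: θ0=270°, θ1=0°, e=1
[2] after extend(-1): config: θ0=270°, θ1=0°, e=0
no other 2-command option fits: unique.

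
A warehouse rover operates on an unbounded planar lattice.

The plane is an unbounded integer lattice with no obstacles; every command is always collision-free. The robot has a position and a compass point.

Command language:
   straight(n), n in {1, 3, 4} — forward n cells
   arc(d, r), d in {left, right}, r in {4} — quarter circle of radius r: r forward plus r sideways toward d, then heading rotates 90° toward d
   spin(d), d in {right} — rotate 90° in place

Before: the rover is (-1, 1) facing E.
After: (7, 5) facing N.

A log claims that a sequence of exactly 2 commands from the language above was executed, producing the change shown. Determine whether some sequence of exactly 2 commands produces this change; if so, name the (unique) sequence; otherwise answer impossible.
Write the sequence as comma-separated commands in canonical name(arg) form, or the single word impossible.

key: position moved to (7,5) AND the heading swung to N — translation plus rotation needed
start: (-1, 1) facing E
1. straight(4) → (3, 1) facing E
2. arc(left, 4) → (7, 5) facing N
no other 2-command option fits: unique.

straight(4), arc(left, 4)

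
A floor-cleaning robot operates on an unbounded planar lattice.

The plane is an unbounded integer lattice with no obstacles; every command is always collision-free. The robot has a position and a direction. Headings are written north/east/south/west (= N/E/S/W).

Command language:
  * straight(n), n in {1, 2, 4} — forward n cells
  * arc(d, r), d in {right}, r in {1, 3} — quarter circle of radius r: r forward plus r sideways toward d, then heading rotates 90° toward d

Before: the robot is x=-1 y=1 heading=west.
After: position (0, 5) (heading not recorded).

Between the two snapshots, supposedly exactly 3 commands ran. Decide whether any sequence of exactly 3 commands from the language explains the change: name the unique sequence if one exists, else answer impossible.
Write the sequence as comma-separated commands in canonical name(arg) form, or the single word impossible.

key: order matters: swapping straight(1) and arc(right, 3) lands elsewhere
begin: x=-1 y=1 heading=west
[1] after straight(1): x=-2 y=1 heading=west
[2] after arc(right, 1): x=-3 y=2 heading=north
[3] after arc(right, 3): x=0 y=5 heading=east
uniquely the one of 125 3-step routes that fits.

straight(1), arc(right, 1), arc(right, 3)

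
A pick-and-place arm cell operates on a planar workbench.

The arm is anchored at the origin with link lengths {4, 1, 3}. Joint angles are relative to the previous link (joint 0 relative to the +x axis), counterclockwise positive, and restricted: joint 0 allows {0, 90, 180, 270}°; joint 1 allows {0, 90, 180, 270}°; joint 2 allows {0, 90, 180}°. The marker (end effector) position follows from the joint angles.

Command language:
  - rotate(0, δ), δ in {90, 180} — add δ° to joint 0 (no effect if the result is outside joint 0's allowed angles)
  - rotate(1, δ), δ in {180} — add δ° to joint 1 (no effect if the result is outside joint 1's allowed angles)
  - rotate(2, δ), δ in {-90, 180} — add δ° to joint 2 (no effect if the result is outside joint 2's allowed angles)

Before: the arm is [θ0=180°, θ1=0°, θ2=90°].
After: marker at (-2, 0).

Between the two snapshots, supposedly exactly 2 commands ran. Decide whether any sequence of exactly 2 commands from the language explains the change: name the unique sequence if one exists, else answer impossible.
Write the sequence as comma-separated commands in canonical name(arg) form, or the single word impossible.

rotate(2, -90), rotate(2, 180)

key: order matters: swapping rotate(2, -90) and rotate(2, 180) lands elsewhere
from: [θ0=180°, θ1=0°, θ2=90°]
1. rotate(2, -90) → [θ0=180°, θ1=0°, θ2=0°]
2. rotate(2, 180) → [θ0=180°, θ1=0°, θ2=180°]
no rival 2-sequence matches.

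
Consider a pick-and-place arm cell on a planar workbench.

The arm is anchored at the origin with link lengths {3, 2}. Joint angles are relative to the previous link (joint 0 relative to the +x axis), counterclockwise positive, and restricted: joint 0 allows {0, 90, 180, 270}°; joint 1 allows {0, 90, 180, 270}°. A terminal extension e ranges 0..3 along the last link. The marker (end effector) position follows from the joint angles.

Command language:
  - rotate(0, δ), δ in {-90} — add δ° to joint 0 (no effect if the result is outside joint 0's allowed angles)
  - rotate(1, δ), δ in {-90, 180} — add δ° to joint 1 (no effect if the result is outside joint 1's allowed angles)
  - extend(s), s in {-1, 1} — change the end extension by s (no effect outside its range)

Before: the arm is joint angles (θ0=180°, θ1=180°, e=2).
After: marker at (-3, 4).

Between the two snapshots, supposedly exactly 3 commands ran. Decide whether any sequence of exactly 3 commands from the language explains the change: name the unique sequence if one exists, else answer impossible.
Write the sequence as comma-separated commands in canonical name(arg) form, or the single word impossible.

rotate(1, -90), rotate(1, -90), rotate(1, -90)

initial: joint angles (θ0=180°, θ1=180°, e=2)
1. rotate(1, -90) → joint angles (θ0=180°, θ1=90°, e=2)
2. rotate(1, -90) → joint angles (θ0=180°, θ1=0°, e=2)
3. rotate(1, -90) → joint angles (θ0=180°, θ1=270°, e=2)
uniquely the one of 125 3-step routes that fits.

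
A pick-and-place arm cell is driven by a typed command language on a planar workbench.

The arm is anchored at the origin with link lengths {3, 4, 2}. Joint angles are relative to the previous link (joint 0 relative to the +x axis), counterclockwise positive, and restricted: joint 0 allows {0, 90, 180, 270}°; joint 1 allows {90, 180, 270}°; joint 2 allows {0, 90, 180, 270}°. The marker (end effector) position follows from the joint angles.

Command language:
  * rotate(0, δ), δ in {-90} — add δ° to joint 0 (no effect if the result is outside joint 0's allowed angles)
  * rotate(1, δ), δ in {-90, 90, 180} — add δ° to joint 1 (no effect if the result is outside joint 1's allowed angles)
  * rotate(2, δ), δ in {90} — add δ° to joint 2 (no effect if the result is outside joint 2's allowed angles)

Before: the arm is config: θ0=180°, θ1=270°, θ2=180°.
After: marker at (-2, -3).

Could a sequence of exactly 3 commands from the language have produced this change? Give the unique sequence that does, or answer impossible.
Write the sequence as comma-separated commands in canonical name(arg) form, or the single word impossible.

start: config: θ0=180°, θ1=270°, θ2=180°
1. rotate(0, -90) → config: θ0=90°, θ1=270°, θ2=180°
2. rotate(0, -90) → config: θ0=0°, θ1=270°, θ2=180°
3. rotate(0, -90) → config: θ0=270°, θ1=270°, θ2=180°
uniquely the one of 125 3-step routes that fits.

rotate(0, -90), rotate(0, -90), rotate(0, -90)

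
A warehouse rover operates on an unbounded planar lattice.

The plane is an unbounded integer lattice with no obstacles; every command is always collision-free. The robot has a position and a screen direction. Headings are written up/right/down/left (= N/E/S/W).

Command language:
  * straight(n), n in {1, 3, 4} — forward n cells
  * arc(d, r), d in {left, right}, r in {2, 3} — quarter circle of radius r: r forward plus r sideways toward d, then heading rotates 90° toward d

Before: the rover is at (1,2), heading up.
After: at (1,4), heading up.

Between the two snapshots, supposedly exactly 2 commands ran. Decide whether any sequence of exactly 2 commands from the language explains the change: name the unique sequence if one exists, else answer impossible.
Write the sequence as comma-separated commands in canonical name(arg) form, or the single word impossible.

key: heading stays N — no command in the sequence turns
begin: at (1,2), heading up
t=1 straight(1) ⇒ at (1,3), heading up
t=2 straight(1) ⇒ at (1,4), heading up
no other 2-command option fits: unique.

straight(1), straight(1)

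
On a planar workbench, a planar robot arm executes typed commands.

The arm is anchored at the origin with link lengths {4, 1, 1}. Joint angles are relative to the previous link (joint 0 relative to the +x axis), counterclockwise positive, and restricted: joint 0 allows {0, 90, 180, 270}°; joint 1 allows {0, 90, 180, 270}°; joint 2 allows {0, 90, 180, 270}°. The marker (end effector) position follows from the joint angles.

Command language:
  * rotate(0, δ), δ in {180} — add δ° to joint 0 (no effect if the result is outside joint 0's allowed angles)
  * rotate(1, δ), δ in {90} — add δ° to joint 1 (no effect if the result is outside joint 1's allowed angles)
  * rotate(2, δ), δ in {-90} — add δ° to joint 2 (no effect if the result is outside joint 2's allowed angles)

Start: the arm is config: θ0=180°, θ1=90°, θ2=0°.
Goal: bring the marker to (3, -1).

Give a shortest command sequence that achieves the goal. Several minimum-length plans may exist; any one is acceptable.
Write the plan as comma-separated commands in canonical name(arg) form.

rotate(2, -90), rotate(0, 180), rotate(1, 90), rotate(1, 90)

from: config: θ0=180°, θ1=90°, θ2=0°
step 1 (rotate(2, -90)): config: θ0=180°, θ1=90°, θ2=270°
step 2 (rotate(0, 180)): config: θ0=0°, θ1=90°, θ2=270°
step 3 (rotate(1, 90)): config: θ0=0°, θ1=180°, θ2=270°
step 4 (rotate(1, 90)): config: θ0=0°, θ1=270°, θ2=270°
nothing shorter than 4 reaches the goal.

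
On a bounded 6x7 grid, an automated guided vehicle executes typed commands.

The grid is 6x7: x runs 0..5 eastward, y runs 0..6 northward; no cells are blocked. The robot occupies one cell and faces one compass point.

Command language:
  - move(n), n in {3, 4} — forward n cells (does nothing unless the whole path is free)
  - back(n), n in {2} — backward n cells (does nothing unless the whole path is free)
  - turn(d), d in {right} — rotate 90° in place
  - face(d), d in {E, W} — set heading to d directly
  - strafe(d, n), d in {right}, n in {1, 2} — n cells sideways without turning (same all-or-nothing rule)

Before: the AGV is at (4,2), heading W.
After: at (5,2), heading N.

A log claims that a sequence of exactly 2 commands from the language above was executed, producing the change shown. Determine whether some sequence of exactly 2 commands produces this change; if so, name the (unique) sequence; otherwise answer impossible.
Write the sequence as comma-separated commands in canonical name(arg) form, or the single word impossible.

turn(right), strafe(right, 1)

key: running strafe(right, 1) before turn(right) would end elsewhere — order is forced
from: at (4,2), heading W
[1] after turn(right): at (4,2), heading N
[2] after strafe(right, 1): at (5,2), heading N
all 64 alternatives checked — unique.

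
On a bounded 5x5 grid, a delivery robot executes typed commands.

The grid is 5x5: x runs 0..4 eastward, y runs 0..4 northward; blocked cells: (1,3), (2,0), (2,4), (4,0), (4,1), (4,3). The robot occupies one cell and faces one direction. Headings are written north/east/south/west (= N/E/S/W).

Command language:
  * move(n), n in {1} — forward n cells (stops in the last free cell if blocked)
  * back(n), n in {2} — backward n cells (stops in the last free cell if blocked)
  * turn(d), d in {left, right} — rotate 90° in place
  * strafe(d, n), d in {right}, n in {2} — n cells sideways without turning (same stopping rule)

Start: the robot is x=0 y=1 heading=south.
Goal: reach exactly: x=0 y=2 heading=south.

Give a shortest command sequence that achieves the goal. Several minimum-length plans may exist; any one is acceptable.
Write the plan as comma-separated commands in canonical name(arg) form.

move(1), back(2)

start: x=0 y=1 heading=south
step 1 (move(1)): x=0 y=0 heading=south
step 2 (back(2)): x=0 y=2 heading=south
minimal: 2 command(s), checked below 2.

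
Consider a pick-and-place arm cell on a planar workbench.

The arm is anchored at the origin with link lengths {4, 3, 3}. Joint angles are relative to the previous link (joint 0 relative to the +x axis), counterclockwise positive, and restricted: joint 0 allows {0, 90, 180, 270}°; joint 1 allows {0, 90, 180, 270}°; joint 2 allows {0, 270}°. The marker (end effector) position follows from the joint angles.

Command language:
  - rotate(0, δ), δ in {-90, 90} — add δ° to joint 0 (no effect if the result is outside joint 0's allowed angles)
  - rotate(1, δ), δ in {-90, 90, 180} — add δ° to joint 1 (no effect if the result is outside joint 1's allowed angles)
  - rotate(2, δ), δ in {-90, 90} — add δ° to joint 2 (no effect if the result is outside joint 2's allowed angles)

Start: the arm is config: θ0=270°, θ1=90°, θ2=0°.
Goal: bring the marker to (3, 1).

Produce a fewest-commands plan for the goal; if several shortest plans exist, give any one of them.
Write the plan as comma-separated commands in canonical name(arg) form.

start: config: θ0=270°, θ1=90°, θ2=0°
t=1 rotate(0, 90) ⇒ config: θ0=0°, θ1=90°, θ2=0°
t=2 rotate(0, 90) ⇒ config: θ0=90°, θ1=90°, θ2=0°
t=3 rotate(2, -90) ⇒ config: θ0=90°, θ1=90°, θ2=270°
t=4 rotate(1, 180) ⇒ config: θ0=90°, θ1=270°, θ2=270°
shorter routes all fall short; 4 is best.

rotate(0, 90), rotate(0, 90), rotate(2, -90), rotate(1, 180)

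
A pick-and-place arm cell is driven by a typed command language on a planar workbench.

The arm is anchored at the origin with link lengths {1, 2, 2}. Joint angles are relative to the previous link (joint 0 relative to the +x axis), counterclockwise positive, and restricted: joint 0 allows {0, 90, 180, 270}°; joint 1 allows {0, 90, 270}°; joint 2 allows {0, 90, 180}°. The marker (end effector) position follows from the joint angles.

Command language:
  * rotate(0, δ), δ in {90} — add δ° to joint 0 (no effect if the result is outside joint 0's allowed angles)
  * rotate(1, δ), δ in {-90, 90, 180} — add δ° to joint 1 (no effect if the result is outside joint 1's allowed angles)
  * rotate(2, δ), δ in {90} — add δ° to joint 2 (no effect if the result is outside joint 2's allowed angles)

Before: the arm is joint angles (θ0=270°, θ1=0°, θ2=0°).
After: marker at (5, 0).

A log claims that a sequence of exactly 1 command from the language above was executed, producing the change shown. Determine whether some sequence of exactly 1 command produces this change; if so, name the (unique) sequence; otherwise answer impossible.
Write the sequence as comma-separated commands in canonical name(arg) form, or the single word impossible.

t0: joint angles (θ0=270°, θ1=0°, θ2=0°)
[1] after rotate(0, 90): joint angles (θ0=0°, θ1=0°, θ2=0°)
no rival 1-sequence matches.

rotate(0, 90)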